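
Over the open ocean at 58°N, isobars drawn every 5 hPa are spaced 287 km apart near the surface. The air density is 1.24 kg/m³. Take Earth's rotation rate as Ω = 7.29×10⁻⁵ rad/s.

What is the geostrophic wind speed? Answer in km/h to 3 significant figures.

40.9 km/h

Coriolis parameter at 58°N:
f = 2Ω sin φ = 2 × 7.29×10⁻⁵ × sin 58° = 1.24×10⁻⁴ s⁻¹
Pressure gradient: |∂P/∂n| = 500 Pa / 287000 m = 1.74×10⁻³ Pa/m
Geostrophic balance (pressure-gradient force = Coriolis force):
V_g = (1/(fρ)) |∂P/∂n| = 1.74×10⁻³ / (1.24×10⁻⁴ × 1.24) = 11.4 m/s
Converting: 11.4 m/s × 3.6 = 40.9 km/h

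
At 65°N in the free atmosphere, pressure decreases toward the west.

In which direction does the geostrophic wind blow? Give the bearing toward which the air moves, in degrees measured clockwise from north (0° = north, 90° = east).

The pressure-gradient force points toward the west (bearing 270°).
Geostrophic balance: in the Northern Hemisphere the Coriolis force deflects motion to the right, so the geostrophic wind blows 90° to the right of the pressure-gradient force (low pressure on the left).
Rotating 270° by 90° clockwise gives 000° — the wind blows toward the north.

000°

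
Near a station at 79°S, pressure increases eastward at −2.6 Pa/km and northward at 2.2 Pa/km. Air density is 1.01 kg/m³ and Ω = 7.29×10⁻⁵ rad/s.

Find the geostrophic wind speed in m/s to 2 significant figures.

24 m/s

Coriolis parameter at 79°S:
f = 2Ω sin φ = 2 × 7.29×10⁻⁵ × sin 79° = 1.43×10⁻⁴ s⁻¹
In the Southern Hemisphere f is negative: f = −1.43×10⁻⁴ s⁻¹.
Component geostrophic relations (x east, y north):
u_g = −(1/(fρ)) ∂P/∂y,  v_g = (1/(fρ)) ∂P/∂x
u_g = −(2.2×10⁻³)/(−1.43×10⁻⁴ × 1.01) = 15.2 m/s;  v_g = (−2.6×10⁻³)/(−1.43×10⁻⁴ × 1.01) = 18.0 m/s
|V_g| = √(u_g² + v_g²) = 23.6 m/s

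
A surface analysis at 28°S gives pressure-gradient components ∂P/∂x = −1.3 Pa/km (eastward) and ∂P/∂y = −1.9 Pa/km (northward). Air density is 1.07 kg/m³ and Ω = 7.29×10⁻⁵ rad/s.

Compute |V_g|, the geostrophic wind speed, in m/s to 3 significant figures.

Coriolis parameter at 28°S:
f = 2Ω sin φ = 2 × 7.29×10⁻⁵ × sin 28° = 6.84×10⁻⁵ s⁻¹
In the Southern Hemisphere f is negative: f = −6.84×10⁻⁵ s⁻¹.
Component geostrophic relations (x east, y north):
u_g = −(1/(fρ)) ∂P/∂y,  v_g = (1/(fρ)) ∂P/∂x
u_g = −(−1.9×10⁻³)/(−6.84×10⁻⁵ × 1.07) = −25.9 m/s;  v_g = (−1.3×10⁻³)/(−6.84×10⁻⁵ × 1.07) = 17.7 m/s
|V_g| = √(u_g² + v_g²) = 31.4 m/s

31.4 m/s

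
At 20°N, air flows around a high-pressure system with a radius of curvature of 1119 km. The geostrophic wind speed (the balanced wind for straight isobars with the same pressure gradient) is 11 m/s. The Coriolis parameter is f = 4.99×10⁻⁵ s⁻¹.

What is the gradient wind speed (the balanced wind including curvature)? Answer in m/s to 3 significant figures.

Around a high, pressure-gradient force acts outward with centrifugal, so Coriolis balances both:
fV = (1/ρ)|∂P/∂n| + V²/R  →  V² − fR·V + fR·V_g = 0
With fR = 4.99×10⁻⁵ × 1119×10³ m = 55.8 m/s:
V = [fR − √((fR)² − 4 fR V_g)]/2 = [55.8 − √(55.8² − 4×55.8×11)]/2 = 15.1 m/s
Supergeostrophic (V > V_g = 11 m/s), as expected around a high.

15.1 m/s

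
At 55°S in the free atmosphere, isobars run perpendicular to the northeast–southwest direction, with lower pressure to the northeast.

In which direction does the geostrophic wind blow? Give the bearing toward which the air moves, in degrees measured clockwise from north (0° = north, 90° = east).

The pressure-gradient force points toward the northeast (bearing 045°).
Geostrophic balance: in the Southern Hemisphere the Coriolis force deflects motion to the left, so the geostrophic wind blows 90° to the left of the pressure-gradient force (low pressure on the right).
Rotating 045° by 90° counterclockwise gives 315° — the wind blows toward the northwest.

315°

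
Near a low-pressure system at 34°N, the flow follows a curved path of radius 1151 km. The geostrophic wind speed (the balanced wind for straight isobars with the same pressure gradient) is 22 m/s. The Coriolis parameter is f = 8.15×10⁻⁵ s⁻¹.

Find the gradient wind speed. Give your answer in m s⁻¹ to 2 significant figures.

Around a low, centrifugal force acts outward with Coriolis, so pressure-gradient force balances both:
(1/ρ)|∂P/∂n| = fV + V²/R  →  V² + fR·V − fR·V_g = 0
With fR = 8.15×10⁻⁵ × 1151×10³ m = 93.8 m/s:
V = [−fR + √((fR)² + 4 fR V_g)]/2 = [−93.8 + √(93.8² + 4×93.8×22)]/2 = 18.4 m/s
Subgeostrophic (V < V_g = 22 m/s), as expected around a low.

18 m s⁻¹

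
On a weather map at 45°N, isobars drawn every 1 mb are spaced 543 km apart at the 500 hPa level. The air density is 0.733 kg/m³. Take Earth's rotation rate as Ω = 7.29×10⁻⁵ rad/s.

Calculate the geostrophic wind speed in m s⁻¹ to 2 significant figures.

2.4 m s⁻¹

Coriolis parameter at 45°N:
f = 2Ω sin φ = 2 × 7.29×10⁻⁵ × sin 45° = 1.03×10⁻⁴ s⁻¹
Pressure gradient: |∂P/∂n| = 100 Pa / 543000 m = 1.84×10⁻⁴ Pa/m
Geostrophic balance (pressure-gradient force = Coriolis force):
V_g = (1/(fρ)) |∂P/∂n| = 1.84×10⁻⁴ / (1.03×10⁻⁴ × 0.733) = 2.44 m/s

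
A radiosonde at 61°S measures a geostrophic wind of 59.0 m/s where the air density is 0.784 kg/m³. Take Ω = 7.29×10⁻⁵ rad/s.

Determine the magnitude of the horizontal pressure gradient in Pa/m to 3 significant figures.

Coriolis parameter at 61°S:
f = 2Ω sin φ = 2 × 7.29×10⁻⁵ × sin 61° = 1.28×10⁻⁴ s⁻¹
Geostrophic balance rearranged: |∂P/∂n| = f ρ V_g
|∂P/∂n| = 1.28×10⁻⁴ × 0.784 × 59.0 = 5.90×10⁻³ Pa/m

5.90×10⁻³ Pa/m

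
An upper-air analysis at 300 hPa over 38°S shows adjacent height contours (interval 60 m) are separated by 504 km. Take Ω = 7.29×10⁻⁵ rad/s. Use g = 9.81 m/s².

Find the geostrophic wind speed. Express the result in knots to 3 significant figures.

25.3 knots

Coriolis parameter at 38°S:
f = 2Ω sin φ = 2 × 7.29×10⁻⁵ × sin 38° = 8.98×10⁻⁵ s⁻¹
Height gradient: |∂Z/∂n| = 60 m / 504000 m = 1.19×10⁻⁴
On a pressure surface, geostrophic balance gives V_g = (g/f)|∂Z/∂n|:
V_g = 9.81 × 1.19×10⁻⁴ / 8.98×10⁻⁵ = 13.0 m/s
Converting: 13.0 m/s × 1.944 = 25.3 knots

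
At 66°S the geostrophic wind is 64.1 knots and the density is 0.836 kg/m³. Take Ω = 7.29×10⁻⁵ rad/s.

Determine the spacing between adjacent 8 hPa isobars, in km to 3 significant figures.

218 km

Coriolis parameter at 66°S:
f = 2Ω sin φ = 2 × 7.29×10⁻⁵ × sin 66° = 1.33×10⁻⁴ s⁻¹
Wind speed in SI: 64.1 knots = 33.0 m/s
Geostrophic balance rearranged: |∂P/∂n| = f ρ V_g
|∂P/∂n| = 1.33×10⁻⁴ × 0.836 × 33.0 = 3.67×10⁻³ Pa/m
Isobar spacing: Δn = ΔP/|∂P/∂n| = 800 Pa / 3.67×10⁻³ Pa/m = 217871 m ≈ 218 km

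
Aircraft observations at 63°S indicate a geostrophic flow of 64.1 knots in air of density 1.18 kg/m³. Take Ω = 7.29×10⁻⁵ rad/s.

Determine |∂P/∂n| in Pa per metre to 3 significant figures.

5.05×10⁻³ Pa/m

Coriolis parameter at 63°S:
f = 2Ω sin φ = 2 × 7.29×10⁻⁵ × sin 63° = 1.30×10⁻⁴ s⁻¹
Wind speed in SI: 64.1 knots = 33.0 m/s
Geostrophic balance rearranged: |∂P/∂n| = f ρ V_g
|∂P/∂n| = 1.30×10⁻⁴ × 1.18 × 33.0 = 5.05×10⁻³ Pa/m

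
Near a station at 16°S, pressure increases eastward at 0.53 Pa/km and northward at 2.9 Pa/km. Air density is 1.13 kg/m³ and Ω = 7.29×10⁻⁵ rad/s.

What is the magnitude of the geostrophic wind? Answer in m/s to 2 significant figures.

65 m/s

Coriolis parameter at 16°S:
f = 2Ω sin φ = 2 × 7.29×10⁻⁵ × sin 16° = 4.02×10⁻⁵ s⁻¹
In the Southern Hemisphere f is negative: f = −4.02×10⁻⁵ s⁻¹.
Component geostrophic relations (x east, y north):
u_g = −(1/(fρ)) ∂P/∂y,  v_g = (1/(fρ)) ∂P/∂x
u_g = −(2.9×10⁻³)/(−4.02×10⁻⁵ × 1.13) = 63.9 m/s;  v_g = (0.53×10⁻³)/(−4.02×10⁻⁵ × 1.13) = −11.7 m/s
|V_g| = √(u_g² + v_g²) = 64.9 m/s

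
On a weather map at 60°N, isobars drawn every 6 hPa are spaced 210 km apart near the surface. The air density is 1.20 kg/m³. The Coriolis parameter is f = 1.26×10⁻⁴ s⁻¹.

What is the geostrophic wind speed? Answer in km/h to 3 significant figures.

68.0 km/h

Pressure gradient: |∂P/∂n| = 600 Pa / 210000 m = 2.86×10⁻³ Pa/m
Geostrophic balance (pressure-gradient force = Coriolis force):
V_g = (1/(fρ)) |∂P/∂n| = 2.86×10⁻³ / (1.26×10⁻⁴ × 1.20) = 18.9 m/s
Converting: 18.9 m/s × 3.6 = 68.0 km/h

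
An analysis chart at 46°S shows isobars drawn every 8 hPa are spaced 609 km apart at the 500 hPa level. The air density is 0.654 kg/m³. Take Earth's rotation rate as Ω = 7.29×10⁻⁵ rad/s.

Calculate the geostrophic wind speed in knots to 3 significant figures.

37.2 knots

Coriolis parameter at 46°S:
f = 2Ω sin φ = 2 × 7.29×10⁻⁵ × sin 46° = 1.05×10⁻⁴ s⁻¹
Pressure gradient: |∂P/∂n| = 800 Pa / 609000 m = 1.31×10⁻³ Pa/m
Geostrophic balance (pressure-gradient force = Coriolis force):
V_g = (1/(fρ)) |∂P/∂n| = 1.31×10⁻³ / (1.05×10⁻⁴ × 0.654) = 19.2 m/s
Converting: 19.2 m/s × 1.944 = 37.2 knots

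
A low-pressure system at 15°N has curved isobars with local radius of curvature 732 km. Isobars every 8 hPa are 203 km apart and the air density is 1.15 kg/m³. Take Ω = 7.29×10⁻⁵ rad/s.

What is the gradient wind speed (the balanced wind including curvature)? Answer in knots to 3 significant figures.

Coriolis parameter at 15°N:
f = 2Ω sin φ = 2 × 7.29×10⁻⁵ × sin 15° = 3.77×10⁻⁵ s⁻¹
Pressure gradient: |∂P/∂n| = 800 Pa / 203000 m = 3.94×10⁻³ Pa/m
Geostrophic speed: V_g = |∂P/∂n|/(fρ) = 3.94×10⁻³/(3.77×10⁻⁵ × 1.15) = 90.8 m/s
Around a low, centrifugal force acts outward with Coriolis, so pressure-gradient force balances both:
(1/ρ)|∂P/∂n| = fV + V²/R  →  V² + fR·V − fR·V_g = 0
With fR = 3.77×10⁻⁵ × 732×10³ m = 27.6 m/s:
V = [−fR + √((fR)² + 4 fR V_g)]/2 = [−27.6 + √(27.6² + 4×27.6×90.8)]/2 = 38.1 m/s
Subgeostrophic (V < V_g = 90.8 m/s), as expected around a low.
Converting: 38.1 m/s × 1.944 = 74.1 knots

74.1 knots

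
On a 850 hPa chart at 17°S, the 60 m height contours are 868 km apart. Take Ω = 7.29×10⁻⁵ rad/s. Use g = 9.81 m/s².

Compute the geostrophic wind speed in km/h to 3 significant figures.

Coriolis parameter at 17°S:
f = 2Ω sin φ = 2 × 7.29×10⁻⁵ × sin 17° = 4.26×10⁻⁵ s⁻¹
Height gradient: |∂Z/∂n| = 60 m / 868000 m = 6.91×10⁻⁵
On a pressure surface, geostrophic balance gives V_g = (g/f)|∂Z/∂n|:
V_g = 9.81 × 6.91×10⁻⁵ / 4.26×10⁻⁵ = 15.9 m/s
Converting: 15.9 m/s × 3.6 = 57.3 km/h

57.3 km/h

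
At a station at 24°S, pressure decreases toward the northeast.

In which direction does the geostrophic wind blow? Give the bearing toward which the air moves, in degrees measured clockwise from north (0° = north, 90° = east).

315°

The pressure-gradient force points toward the northeast (bearing 045°).
Geostrophic balance: in the Southern Hemisphere the Coriolis force deflects motion to the left, so the geostrophic wind blows 90° to the left of the pressure-gradient force (low pressure on the right).
Rotating 045° by 90° counterclockwise gives 315° — the wind blows toward the northwest.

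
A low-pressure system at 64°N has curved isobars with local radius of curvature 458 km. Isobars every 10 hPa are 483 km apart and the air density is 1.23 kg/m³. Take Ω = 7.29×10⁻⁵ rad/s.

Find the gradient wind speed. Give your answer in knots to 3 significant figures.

21.1 knots

Coriolis parameter at 64°N:
f = 2Ω sin φ = 2 × 7.29×10⁻⁵ × sin 64° = 1.31×10⁻⁴ s⁻¹
Pressure gradient: |∂P/∂n| = 1000 Pa / 483000 m = 2.07×10⁻³ Pa/m
Geostrophic speed: V_g = |∂P/∂n|/(fρ) = 2.07×10⁻³/(1.31×10⁻⁴ × 1.23) = 12.8 m/s
Around a low, centrifugal force acts outward with Coriolis, so pressure-gradient force balances both:
(1/ρ)|∂P/∂n| = fV + V²/R  →  V² + fR·V − fR·V_g = 0
With fR = 1.31×10⁻⁴ × 458×10³ m = 60.0 m/s:
V = [−fR + √((fR)² + 4 fR V_g)]/2 = [−60.0 + √(60.0² + 4×60.0×12.8)]/2 = 10.9 m/s
Subgeostrophic (V < V_g = 12.8 m/s), as expected around a low.
Converting: 10.9 m/s × 1.944 = 21.1 knots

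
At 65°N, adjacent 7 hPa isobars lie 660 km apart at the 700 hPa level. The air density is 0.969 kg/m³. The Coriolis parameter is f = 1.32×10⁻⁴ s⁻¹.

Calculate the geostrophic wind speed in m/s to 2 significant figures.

8.3 m/s

Pressure gradient: |∂P/∂n| = 700 Pa / 660000 m = 1.06×10⁻³ Pa/m
Geostrophic balance (pressure-gradient force = Coriolis force):
V_g = (1/(fρ)) |∂P/∂n| = 1.06×10⁻³ / (1.32×10⁻⁴ × 0.969) = 8.29 m/s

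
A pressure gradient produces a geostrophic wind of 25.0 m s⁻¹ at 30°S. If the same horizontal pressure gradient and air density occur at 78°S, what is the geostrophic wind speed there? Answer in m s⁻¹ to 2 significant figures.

With the same pressure gradient and density, V_g ∝ 1/f ∝ 1/sin φ.
V₂ = V₁ · sin φ₁ / sin φ₂ = 25.0 × sin 30° / sin 78°
V₂ = 25.0 × 0.5000/0.9781 = 13 m s⁻¹

13 m s⁻¹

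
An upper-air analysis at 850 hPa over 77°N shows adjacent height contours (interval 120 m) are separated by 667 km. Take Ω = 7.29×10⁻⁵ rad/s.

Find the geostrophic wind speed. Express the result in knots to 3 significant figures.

24.1 knots

Coriolis parameter at 77°N:
f = 2Ω sin φ = 2 × 7.29×10⁻⁵ × sin 77° = 1.42×10⁻⁴ s⁻¹
Height gradient: |∂Z/∂n| = 120 m / 667000 m = 1.80×10⁻⁴
On a pressure surface, geostrophic balance gives V_g = (g/f)|∂Z/∂n|:
V_g = 9.81 × 1.80×10⁻⁴ / 1.42×10⁻⁴ = 12.4 m/s
Converting: 12.4 m/s × 1.944 = 24.1 knots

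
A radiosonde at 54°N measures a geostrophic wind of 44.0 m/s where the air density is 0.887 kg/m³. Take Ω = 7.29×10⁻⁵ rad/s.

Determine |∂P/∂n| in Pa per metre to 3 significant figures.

Coriolis parameter at 54°N:
f = 2Ω sin φ = 2 × 7.29×10⁻⁵ × sin 54° = 1.18×10⁻⁴ s⁻¹
Geostrophic balance rearranged: |∂P/∂n| = f ρ V_g
|∂P/∂n| = 1.18×10⁻⁴ × 0.887 × 44.0 = 4.60×10⁻³ Pa/m

4.60×10⁻³ Pa/m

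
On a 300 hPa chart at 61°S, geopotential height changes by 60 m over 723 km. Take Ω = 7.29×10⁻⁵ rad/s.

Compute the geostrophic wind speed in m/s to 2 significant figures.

6.4 m/s

Coriolis parameter at 61°S:
f = 2Ω sin φ = 2 × 7.29×10⁻⁵ × sin 61° = 1.28×10⁻⁴ s⁻¹
Height gradient: |∂Z/∂n| = 60 m / 723000 m = 8.30×10⁻⁵
On a pressure surface, geostrophic balance gives V_g = (g/f)|∂Z/∂n|:
V_g = 9.81 × 8.30×10⁻⁵ / 1.28×10⁻⁴ = 6.38 m/s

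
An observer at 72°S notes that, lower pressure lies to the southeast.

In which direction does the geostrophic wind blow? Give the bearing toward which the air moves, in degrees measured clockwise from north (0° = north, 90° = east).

The pressure-gradient force points toward the southeast (bearing 135°).
Geostrophic balance: in the Southern Hemisphere the Coriolis force deflects motion to the left, so the geostrophic wind blows 90° to the left of the pressure-gradient force (low pressure on the right).
Rotating 135° by 90° counterclockwise gives 045° — the wind blows toward the northeast.

045°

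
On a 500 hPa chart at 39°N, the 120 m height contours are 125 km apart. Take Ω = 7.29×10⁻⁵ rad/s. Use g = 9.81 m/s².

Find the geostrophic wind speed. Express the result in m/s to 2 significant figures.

100 m/s

Coriolis parameter at 39°N:
f = 2Ω sin φ = 2 × 7.29×10⁻⁵ × sin 39° = 9.18×10⁻⁵ s⁻¹
Height gradient: |∂Z/∂n| = 120 m / 125000 m = 9.60×10⁻⁴
On a pressure surface, geostrophic balance gives V_g = (g/f)|∂Z/∂n|:
V_g = 9.81 × 9.60×10⁻⁴ / 9.18×10⁻⁵ = 103 m/s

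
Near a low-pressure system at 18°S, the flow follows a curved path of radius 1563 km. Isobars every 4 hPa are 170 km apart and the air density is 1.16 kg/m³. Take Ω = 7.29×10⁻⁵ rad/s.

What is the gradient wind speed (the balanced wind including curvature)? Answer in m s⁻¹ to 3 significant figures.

31.2 m s⁻¹

Coriolis parameter at 18°S:
f = 2Ω sin φ = 2 × 7.29×10⁻⁵ × sin 18° = 4.51×10⁻⁵ s⁻¹
Pressure gradient: |∂P/∂n| = 400 Pa / 170000 m = 2.35×10⁻³ Pa/m
Geostrophic speed: V_g = |∂P/∂n|/(fρ) = 2.35×10⁻³/(4.51×10⁻⁵ × 1.16) = 45.0 m/s
Around a low, centrifugal force acts outward with Coriolis, so pressure-gradient force balances both:
(1/ρ)|∂P/∂n| = fV + V²/R  →  V² + fR·V − fR·V_g = 0
With fR = 4.51×10⁻⁵ × 1563×10³ m = 70.4 m/s:
V = [−fR + √((fR)² + 4 fR V_g)]/2 = [−70.4 + √(70.4² + 4×70.4×45)]/2 = 31.2 m/s
Subgeostrophic (V < V_g = 45 m/s), as expected around a low.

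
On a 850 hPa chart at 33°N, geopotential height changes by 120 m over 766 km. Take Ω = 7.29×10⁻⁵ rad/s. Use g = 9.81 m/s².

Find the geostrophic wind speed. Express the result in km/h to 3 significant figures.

69.7 km/h

Coriolis parameter at 33°N:
f = 2Ω sin φ = 2 × 7.29×10⁻⁵ × sin 33° = 7.94×10⁻⁵ s⁻¹
Height gradient: |∂Z/∂n| = 120 m / 766000 m = 1.57×10⁻⁴
On a pressure surface, geostrophic balance gives V_g = (g/f)|∂Z/∂n|:
V_g = 9.81 × 1.57×10⁻⁴ / 7.94×10⁻⁵ = 19.4 m/s
Converting: 19.4 m/s × 3.6 = 69.7 km/h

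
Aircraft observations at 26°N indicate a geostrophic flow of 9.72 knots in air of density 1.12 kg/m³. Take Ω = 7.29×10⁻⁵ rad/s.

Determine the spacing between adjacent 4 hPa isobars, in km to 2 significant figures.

1100 km

Coriolis parameter at 26°N:
f = 2Ω sin φ = 2 × 7.29×10⁻⁵ × sin 26° = 6.39×10⁻⁵ s⁻¹
Wind speed in SI: 9.72 knots = 5.00 m/s
Geostrophic balance rearranged: |∂P/∂n| = f ρ V_g
|∂P/∂n| = 6.39×10⁻⁵ × 1.12 × 5.00 = 3.58×10⁻⁴ Pa/m
Isobar spacing: Δn = ΔP/|∂P/∂n| = 400 Pa / 3.58×10⁻⁴ Pa/m = 1117476 m ≈ 1100 km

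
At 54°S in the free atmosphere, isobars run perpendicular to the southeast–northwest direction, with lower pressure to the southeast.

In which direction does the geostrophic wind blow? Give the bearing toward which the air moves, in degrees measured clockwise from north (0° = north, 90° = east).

The pressure-gradient force points toward the southeast (bearing 135°).
Geostrophic balance: in the Southern Hemisphere the Coriolis force deflects motion to the left, so the geostrophic wind blows 90° to the left of the pressure-gradient force (low pressure on the right).
Rotating 135° by 90° counterclockwise gives 045° — the wind blows toward the northeast.

045°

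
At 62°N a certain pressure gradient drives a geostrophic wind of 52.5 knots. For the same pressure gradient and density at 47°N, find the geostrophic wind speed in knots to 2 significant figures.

63 knots

With the same pressure gradient and density, V_g ∝ 1/f ∝ 1/sin φ.
V₂ = V₁ · sin φ₁ / sin φ₂ = 52.5 × sin 62° / sin 47°
V₂ = 52.5 × 0.8829/0.7314 = 63 knots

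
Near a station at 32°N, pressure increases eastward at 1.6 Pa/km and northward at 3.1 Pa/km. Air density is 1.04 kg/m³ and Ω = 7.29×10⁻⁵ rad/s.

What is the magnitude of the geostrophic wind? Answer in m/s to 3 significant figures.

43.4 m/s

Coriolis parameter at 32°N:
f = 2Ω sin φ = 2 × 7.29×10⁻⁵ × sin 32° = 7.73×10⁻⁵ s⁻¹
Component geostrophic relations (x east, y north):
u_g = −(1/(fρ)) ∂P/∂y,  v_g = (1/(fρ)) ∂P/∂x
u_g = −(3.1×10⁻³)/(7.73×10⁻⁵ × 1.04) = −38.6 m/s;  v_g = (1.6×10⁻³)/(7.73×10⁻⁵ × 1.04) = 19.9 m/s
|V_g| = √(u_g² + v_g²) = 43.4 m/s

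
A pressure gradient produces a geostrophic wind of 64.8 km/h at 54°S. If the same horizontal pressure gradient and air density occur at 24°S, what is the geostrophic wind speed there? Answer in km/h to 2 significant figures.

130 km/h

With the same pressure gradient and density, V_g ∝ 1/f ∝ 1/sin φ.
V₂ = V₁ · sin φ₁ / sin φ₂ = 64.8 × sin 54° / sin 24°
V₂ = 64.8 × 0.8090/0.4067 = 130 km/h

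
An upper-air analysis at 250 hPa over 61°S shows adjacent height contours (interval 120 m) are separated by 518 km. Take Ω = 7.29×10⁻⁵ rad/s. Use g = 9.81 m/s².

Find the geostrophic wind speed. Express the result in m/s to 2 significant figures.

18 m/s

Coriolis parameter at 61°S:
f = 2Ω sin φ = 2 × 7.29×10⁻⁵ × sin 61° = 1.28×10⁻⁴ s⁻¹
Height gradient: |∂Z/∂n| = 120 m / 518000 m = 2.32×10⁻⁴
On a pressure surface, geostrophic balance gives V_g = (g/f)|∂Z/∂n|:
V_g = 9.81 × 2.32×10⁻⁴ / 1.28×10⁻⁴ = 17.8 m/s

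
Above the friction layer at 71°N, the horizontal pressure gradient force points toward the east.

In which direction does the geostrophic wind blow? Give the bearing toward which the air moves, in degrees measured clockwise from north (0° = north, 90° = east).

The pressure-gradient force points toward the east (bearing 090°).
Geostrophic balance: in the Northern Hemisphere the Coriolis force deflects motion to the right, so the geostrophic wind blows 90° to the right of the pressure-gradient force (low pressure on the left).
Rotating 090° by 90° clockwise gives 180° — the wind blows toward the south.

180°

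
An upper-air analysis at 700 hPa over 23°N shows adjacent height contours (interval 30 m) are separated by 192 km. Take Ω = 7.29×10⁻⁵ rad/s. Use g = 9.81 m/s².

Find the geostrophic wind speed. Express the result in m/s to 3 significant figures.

Coriolis parameter at 23°N:
f = 2Ω sin φ = 2 × 7.29×10⁻⁵ × sin 23° = 5.70×10⁻⁵ s⁻¹
Height gradient: |∂Z/∂n| = 30 m / 192000 m = 1.56×10⁻⁴
On a pressure surface, geostrophic balance gives V_g = (g/f)|∂Z/∂n|:
V_g = 9.81 × 1.56×10⁻⁴ / 5.70×10⁻⁵ = 26.9 m/s

26.9 m/s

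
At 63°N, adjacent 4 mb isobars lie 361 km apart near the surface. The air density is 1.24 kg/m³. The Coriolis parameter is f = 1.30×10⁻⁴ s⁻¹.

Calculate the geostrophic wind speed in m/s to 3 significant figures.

Pressure gradient: |∂P/∂n| = 400 Pa / 361000 m = 1.11×10⁻³ Pa/m
Geostrophic balance (pressure-gradient force = Coriolis force):
V_g = (1/(fρ)) |∂P/∂n| = 1.11×10⁻³ / (1.30×10⁻⁴ × 1.24) = 6.87 m/s

6.87 m/s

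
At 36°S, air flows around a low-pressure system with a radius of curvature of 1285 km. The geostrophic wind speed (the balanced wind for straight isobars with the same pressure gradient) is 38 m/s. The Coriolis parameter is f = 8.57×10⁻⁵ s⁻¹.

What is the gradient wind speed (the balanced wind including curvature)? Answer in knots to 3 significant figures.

Around a low, centrifugal force acts outward with Coriolis, so pressure-gradient force balances both:
(1/ρ)|∂P/∂n| = fV + V²/R  →  V² + fR·V − fR·V_g = 0
With fR = 8.57×10⁻⁵ × 1285×10³ m = 110 m/s:
V = [−fR + √((fR)² + 4 fR V_g)]/2 = [−110 + √(110² + 4×110×38)]/2 = 29.9 m/s
Subgeostrophic (V < V_g = 38 m/s), as expected around a low.
Converting: 29.9 m/s × 1.944 = 58.1 knots

58.1 knots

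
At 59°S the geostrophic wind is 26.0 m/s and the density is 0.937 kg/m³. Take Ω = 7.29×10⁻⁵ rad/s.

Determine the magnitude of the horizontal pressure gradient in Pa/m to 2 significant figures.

Coriolis parameter at 59°S:
f = 2Ω sin φ = 2 × 7.29×10⁻⁵ × sin 59° = 1.25×10⁻⁴ s⁻¹
Geostrophic balance rearranged: |∂P/∂n| = f ρ V_g
|∂P/∂n| = 1.25×10⁻⁴ × 0.937 × 26.0 = 3.04×10⁻³ Pa/m

3.0×10⁻³ Pa/m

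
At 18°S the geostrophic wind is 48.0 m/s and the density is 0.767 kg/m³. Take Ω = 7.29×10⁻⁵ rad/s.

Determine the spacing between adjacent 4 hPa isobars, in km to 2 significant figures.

Coriolis parameter at 18°S:
f = 2Ω sin φ = 2 × 7.29×10⁻⁵ × sin 18° = 4.51×10⁻⁵ s⁻¹
Geostrophic balance rearranged: |∂P/∂n| = f ρ V_g
|∂P/∂n| = 4.51×10⁻⁵ × 0.767 × 48.0 = 1.66×10⁻³ Pa/m
Isobar spacing: Δn = ΔP/|∂P/∂n| = 400 Pa / 1.66×10⁻³ Pa/m = 241148 m ≈ 240 km

240 km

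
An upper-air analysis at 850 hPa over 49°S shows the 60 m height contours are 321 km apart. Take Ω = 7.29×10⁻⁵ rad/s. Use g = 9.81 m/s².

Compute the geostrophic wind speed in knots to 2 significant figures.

Coriolis parameter at 49°S:
f = 2Ω sin φ = 2 × 7.29×10⁻⁵ × sin 49° = 1.10×10⁻⁴ s⁻¹
Height gradient: |∂Z/∂n| = 60 m / 321000 m = 1.87×10⁻⁴
On a pressure surface, geostrophic balance gives V_g = (g/f)|∂Z/∂n|:
V_g = 9.81 × 1.87×10⁻⁴ / 1.10×10⁻⁴ = 16.7 m/s
Converting: 16.7 m/s × 1.944 = 32 knots

32 knots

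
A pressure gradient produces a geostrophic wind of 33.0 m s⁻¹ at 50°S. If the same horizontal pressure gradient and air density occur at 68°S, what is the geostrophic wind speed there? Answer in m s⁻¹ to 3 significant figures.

27.3 m s⁻¹

With the same pressure gradient and density, V_g ∝ 1/f ∝ 1/sin φ.
V₂ = V₁ · sin φ₁ / sin φ₂ = 33.0 × sin 50° / sin 68°
V₂ = 33.0 × 0.7660/0.9272 = 27.3 m s⁻¹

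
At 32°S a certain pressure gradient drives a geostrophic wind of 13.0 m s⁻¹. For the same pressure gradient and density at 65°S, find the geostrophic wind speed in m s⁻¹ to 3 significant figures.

7.60 m s⁻¹

With the same pressure gradient and density, V_g ∝ 1/f ∝ 1/sin φ.
V₂ = V₁ · sin φ₁ / sin φ₂ = 13.0 × sin 32° / sin 65°
V₂ = 13.0 × 0.5299/0.9063 = 7.60 m s⁻¹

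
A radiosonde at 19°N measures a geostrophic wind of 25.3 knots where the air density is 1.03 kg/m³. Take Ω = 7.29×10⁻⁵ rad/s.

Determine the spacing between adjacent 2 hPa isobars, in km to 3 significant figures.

Coriolis parameter at 19°N:
f = 2Ω sin φ = 2 × 7.29×10⁻⁵ × sin 19° = 4.75×10⁻⁵ s⁻¹
Wind speed in SI: 25.3 knots = 13.0 m/s
Geostrophic balance rearranged: |∂P/∂n| = f ρ V_g
|∂P/∂n| = 4.75×10⁻⁵ × 1.03 × 13.0 = 6.36×10⁻⁴ Pa/m
Isobar spacing: Δn = ΔP/|∂P/∂n| = 200 Pa / 6.36×10⁻⁴ Pa/m = 314293 m ≈ 314 km

314 km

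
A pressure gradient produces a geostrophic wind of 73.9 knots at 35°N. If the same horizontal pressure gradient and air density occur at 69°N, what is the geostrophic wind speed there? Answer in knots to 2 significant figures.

With the same pressure gradient and density, V_g ∝ 1/f ∝ 1/sin φ.
V₂ = V₁ · sin φ₁ / sin φ₂ = 73.9 × sin 35° / sin 69°
V₂ = 73.9 × 0.5736/0.9336 = 45 knots

45 knots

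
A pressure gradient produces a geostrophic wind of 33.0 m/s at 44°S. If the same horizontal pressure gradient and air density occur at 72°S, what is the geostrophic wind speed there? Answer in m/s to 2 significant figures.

With the same pressure gradient and density, V_g ∝ 1/f ∝ 1/sin φ.
V₂ = V₁ · sin φ₁ / sin φ₂ = 33.0 × sin 44° / sin 72°
V₂ = 33.0 × 0.6947/0.9511 = 24 m/s

24 m/s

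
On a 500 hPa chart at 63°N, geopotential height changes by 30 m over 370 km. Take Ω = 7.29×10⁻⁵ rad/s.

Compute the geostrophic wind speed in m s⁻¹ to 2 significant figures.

6.1 m s⁻¹

Coriolis parameter at 63°N:
f = 2Ω sin φ = 2 × 7.29×10⁻⁵ × sin 63° = 1.30×10⁻⁴ s⁻¹
Height gradient: |∂Z/∂n| = 30 m / 370000 m = 8.11×10⁻⁵
On a pressure surface, geostrophic balance gives V_g = (g/f)|∂Z/∂n|:
V_g = 9.81 × 8.11×10⁻⁵ / 1.30×10⁻⁴ = 6.12 m/s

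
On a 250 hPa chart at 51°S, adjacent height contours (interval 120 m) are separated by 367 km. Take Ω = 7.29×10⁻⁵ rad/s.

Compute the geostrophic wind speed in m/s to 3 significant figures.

Coriolis parameter at 51°S:
f = 2Ω sin φ = 2 × 7.29×10⁻⁵ × sin 51° = 1.13×10⁻⁴ s⁻¹
Height gradient: |∂Z/∂n| = 120 m / 367000 m = 3.27×10⁻⁴
On a pressure surface, geostrophic balance gives V_g = (g/f)|∂Z/∂n|:
V_g = 9.81 × 3.27×10⁻⁴ / 1.13×10⁻⁴ = 28.3 m/s

28.3 m/s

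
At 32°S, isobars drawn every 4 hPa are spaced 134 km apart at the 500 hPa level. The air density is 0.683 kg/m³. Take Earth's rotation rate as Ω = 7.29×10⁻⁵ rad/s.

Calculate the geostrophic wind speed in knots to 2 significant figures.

110 knots

Coriolis parameter at 32°S:
f = 2Ω sin φ = 2 × 7.29×10⁻⁵ × sin 32° = 7.73×10⁻⁵ s⁻¹
Pressure gradient: |∂P/∂n| = 400 Pa / 134000 m = 2.99×10⁻³ Pa/m
Geostrophic balance (pressure-gradient force = Coriolis force):
V_g = (1/(fρ)) |∂P/∂n| = 2.99×10⁻³ / (7.73×10⁻⁵ × 0.683) = 56.6 m/s
Converting: 56.6 m/s × 1.944 = 110 knots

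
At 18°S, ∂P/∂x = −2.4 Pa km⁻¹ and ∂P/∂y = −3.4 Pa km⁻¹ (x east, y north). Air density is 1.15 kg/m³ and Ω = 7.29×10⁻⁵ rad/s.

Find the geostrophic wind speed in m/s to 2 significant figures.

80 m/s

Coriolis parameter at 18°S:
f = 2Ω sin φ = 2 × 7.29×10⁻⁵ × sin 18° = 4.51×10⁻⁵ s⁻¹
In the Southern Hemisphere f is negative: f = −4.51×10⁻⁵ s⁻¹.
Component geostrophic relations (x east, y north):
u_g = −(1/(fρ)) ∂P/∂y,  v_g = (1/(fρ)) ∂P/∂x
u_g = −(−3.4×10⁻³)/(−4.51×10⁻⁵ × 1.15) = −65.6 m/s;  v_g = (−2.4×10⁻³)/(−4.51×10⁻⁵ × 1.15) = 46.3 m/s
|V_g| = √(u_g² + v_g²) = 80.3 m/s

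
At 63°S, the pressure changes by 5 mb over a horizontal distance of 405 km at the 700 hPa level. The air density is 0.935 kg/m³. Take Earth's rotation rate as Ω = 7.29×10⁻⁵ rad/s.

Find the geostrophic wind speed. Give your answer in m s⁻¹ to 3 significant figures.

10.2 m s⁻¹

Coriolis parameter at 63°S:
f = 2Ω sin φ = 2 × 7.29×10⁻⁵ × sin 63° = 1.30×10⁻⁴ s⁻¹
Pressure gradient: |∂P/∂n| = 500 Pa / 405000 m = 1.23×10⁻³ Pa/m
Geostrophic balance (pressure-gradient force = Coriolis force):
V_g = (1/(fρ)) |∂P/∂n| = 1.23×10⁻³ / (1.30×10⁻⁴ × 0.935) = 10.2 m/s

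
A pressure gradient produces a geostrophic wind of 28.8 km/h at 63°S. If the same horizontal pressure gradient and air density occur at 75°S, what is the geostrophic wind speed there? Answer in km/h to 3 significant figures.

26.6 km/h

With the same pressure gradient and density, V_g ∝ 1/f ∝ 1/sin φ.
V₂ = V₁ · sin φ₁ / sin φ₂ = 28.8 × sin 63° / sin 75°
V₂ = 28.8 × 0.8910/0.9659 = 26.6 km/h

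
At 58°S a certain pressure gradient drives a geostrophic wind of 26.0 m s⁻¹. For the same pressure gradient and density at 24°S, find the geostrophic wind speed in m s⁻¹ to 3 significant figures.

54.2 m s⁻¹

With the same pressure gradient and density, V_g ∝ 1/f ∝ 1/sin φ.
V₂ = V₁ · sin φ₁ / sin φ₂ = 26.0 × sin 58° / sin 24°
V₂ = 26.0 × 0.8480/0.4067 = 54.2 m s⁻¹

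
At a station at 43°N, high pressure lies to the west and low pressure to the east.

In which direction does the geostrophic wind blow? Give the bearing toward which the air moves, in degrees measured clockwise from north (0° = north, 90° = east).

The pressure-gradient force points toward the east (bearing 090°).
Geostrophic balance: in the Northern Hemisphere the Coriolis force deflects motion to the right, so the geostrophic wind blows 90° to the right of the pressure-gradient force (low pressure on the left).
Rotating 090° by 90° clockwise gives 180° — the wind blows toward the south.

180°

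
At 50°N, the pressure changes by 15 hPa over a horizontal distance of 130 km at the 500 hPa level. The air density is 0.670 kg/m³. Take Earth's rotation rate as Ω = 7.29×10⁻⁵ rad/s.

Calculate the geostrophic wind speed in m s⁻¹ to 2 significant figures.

Coriolis parameter at 50°N:
f = 2Ω sin φ = 2 × 7.29×10⁻⁵ × sin 50° = 1.12×10⁻⁴ s⁻¹
Pressure gradient: |∂P/∂n| = 1500 Pa / 130000 m = 1.15×10⁻² Pa/m
Geostrophic balance (pressure-gradient force = Coriolis force):
V_g = (1/(fρ)) |∂P/∂n| = 1.15×10⁻² / (1.12×10⁻⁴ × 0.670) = 154 m/s

150 m s⁻¹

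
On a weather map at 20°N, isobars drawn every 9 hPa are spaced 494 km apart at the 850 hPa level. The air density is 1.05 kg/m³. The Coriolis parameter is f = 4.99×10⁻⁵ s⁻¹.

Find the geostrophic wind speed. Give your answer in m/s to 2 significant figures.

Pressure gradient: |∂P/∂n| = 900 Pa / 494000 m = 1.82×10⁻³ Pa/m
Geostrophic balance (pressure-gradient force = Coriolis force):
V_g = (1/(fρ)) |∂P/∂n| = 1.82×10⁻³ / (4.99×10⁻⁵ × 1.05) = 34.8 m/s

35 m/s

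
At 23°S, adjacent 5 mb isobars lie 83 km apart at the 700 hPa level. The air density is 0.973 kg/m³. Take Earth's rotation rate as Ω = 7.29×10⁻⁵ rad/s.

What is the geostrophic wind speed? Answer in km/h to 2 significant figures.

390 km/h

Coriolis parameter at 23°S:
f = 2Ω sin φ = 2 × 7.29×10⁻⁵ × sin 23° = 5.70×10⁻⁵ s⁻¹
Pressure gradient: |∂P/∂n| = 500 Pa / 83000 m = 6.02×10⁻³ Pa/m
Geostrophic balance (pressure-gradient force = Coriolis force):
V_g = (1/(fρ)) |∂P/∂n| = 6.02×10⁻³ / (5.70×10⁻⁵ × 0.973) = 109 m/s
Converting: 109 m/s × 3.6 = 390 km/h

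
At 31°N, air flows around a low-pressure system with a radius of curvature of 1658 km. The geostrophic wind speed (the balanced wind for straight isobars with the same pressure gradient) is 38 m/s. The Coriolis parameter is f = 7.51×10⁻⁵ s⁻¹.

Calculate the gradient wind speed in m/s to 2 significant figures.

Around a low, centrifugal force acts outward with Coriolis, so pressure-gradient force balances both:
(1/ρ)|∂P/∂n| = fV + V²/R  →  V² + fR·V − fR·V_g = 0
With fR = 7.51×10⁻⁵ × 1658×10³ m = 125 m/s:
V = [−fR + √((fR)² + 4 fR V_g)]/2 = [−125 + √(125² + 4×125×38)]/2 = 30.5 m/s
Subgeostrophic (V < V_g = 38 m/s), as expected around a low.

31 m/s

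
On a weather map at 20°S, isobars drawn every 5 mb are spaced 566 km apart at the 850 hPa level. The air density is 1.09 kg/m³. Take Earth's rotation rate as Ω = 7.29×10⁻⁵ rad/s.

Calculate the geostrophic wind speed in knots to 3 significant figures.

31.6 knots

Coriolis parameter at 20°S:
f = 2Ω sin φ = 2 × 7.29×10⁻⁵ × sin 20° = 4.99×10⁻⁵ s⁻¹
Pressure gradient: |∂P/∂n| = 500 Pa / 566000 m = 8.83×10⁻⁴ Pa/m
Geostrophic balance (pressure-gradient force = Coriolis force):
V_g = (1/(fρ)) |∂P/∂n| = 8.83×10⁻⁴ / (4.99×10⁻⁵ × 1.09) = 16.3 m/s
Converting: 16.3 m/s × 1.944 = 31.6 knots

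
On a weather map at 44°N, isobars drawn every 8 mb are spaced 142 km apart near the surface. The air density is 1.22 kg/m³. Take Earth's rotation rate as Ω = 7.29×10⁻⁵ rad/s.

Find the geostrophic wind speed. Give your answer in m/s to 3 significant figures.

45.6 m/s

Coriolis parameter at 44°N:
f = 2Ω sin φ = 2 × 7.29×10⁻⁵ × sin 44° = 1.01×10⁻⁴ s⁻¹
Pressure gradient: |∂P/∂n| = 800 Pa / 142000 m = 5.63×10⁻³ Pa/m
Geostrophic balance (pressure-gradient force = Coriolis force):
V_g = (1/(fρ)) |∂P/∂n| = 5.63×10⁻³ / (1.01×10⁻⁴ × 1.22) = 45.6 m/s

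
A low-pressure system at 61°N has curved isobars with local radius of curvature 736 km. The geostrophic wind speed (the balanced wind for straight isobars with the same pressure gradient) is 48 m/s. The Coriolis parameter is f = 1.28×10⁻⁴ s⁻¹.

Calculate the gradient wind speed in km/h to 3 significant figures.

Around a low, centrifugal force acts outward with Coriolis, so pressure-gradient force balances both:
(1/ρ)|∂P/∂n| = fV + V²/R  →  V² + fR·V − fR·V_g = 0
With fR = 1.28×10⁻⁴ × 736×10³ m = 94.2 m/s:
V = [−fR + √((fR)² + 4 fR V_g)]/2 = [−94.2 + √(94.2² + 4×94.2×48)]/2 = 35 m/s
Subgeostrophic (V < V_g = 48 m/s), as expected around a low.
Converting: 35 m/s × 3.6 = 126 km/h

126 km/h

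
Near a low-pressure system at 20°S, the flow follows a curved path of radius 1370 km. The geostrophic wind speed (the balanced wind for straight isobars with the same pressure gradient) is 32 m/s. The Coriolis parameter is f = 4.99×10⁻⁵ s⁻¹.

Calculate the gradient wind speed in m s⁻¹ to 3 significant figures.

23.7 m s⁻¹

Around a low, centrifugal force acts outward with Coriolis, so pressure-gradient force balances both:
(1/ρ)|∂P/∂n| = fV + V²/R  →  V² + fR·V − fR·V_g = 0
With fR = 4.99×10⁻⁵ × 1370×10³ m = 68.4 m/s:
V = [−fR + √((fR)² + 4 fR V_g)]/2 = [−68.4 + √(68.4² + 4×68.4×32)]/2 = 23.7 m/s
Subgeostrophic (V < V_g = 32 m/s), as expected around a low.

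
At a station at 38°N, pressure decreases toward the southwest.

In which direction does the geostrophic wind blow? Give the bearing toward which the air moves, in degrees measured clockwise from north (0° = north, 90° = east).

The pressure-gradient force points toward the southwest (bearing 225°).
Geostrophic balance: in the Northern Hemisphere the Coriolis force deflects motion to the right, so the geostrophic wind blows 90° to the right of the pressure-gradient force (low pressure on the left).
Rotating 225° by 90° clockwise gives 315° — the wind blows toward the northwest.

315°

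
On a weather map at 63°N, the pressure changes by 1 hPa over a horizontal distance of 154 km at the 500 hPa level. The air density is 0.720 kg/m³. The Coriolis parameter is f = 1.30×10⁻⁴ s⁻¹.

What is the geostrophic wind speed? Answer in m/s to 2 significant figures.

Pressure gradient: |∂P/∂n| = 100 Pa / 154000 m = 6.49×10⁻⁴ Pa/m
Geostrophic balance (pressure-gradient force = Coriolis force):
V_g = (1/(fρ)) |∂P/∂n| = 6.49×10⁻⁴ / (1.30×10⁻⁴ × 0.720) = 6.94 m/s

6.9 m/s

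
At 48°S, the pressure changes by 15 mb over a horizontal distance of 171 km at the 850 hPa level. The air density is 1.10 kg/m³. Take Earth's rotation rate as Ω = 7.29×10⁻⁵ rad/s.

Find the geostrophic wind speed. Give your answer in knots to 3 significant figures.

Coriolis parameter at 48°S:
f = 2Ω sin φ = 2 × 7.29×10⁻⁵ × sin 48° = 1.08×10⁻⁴ s⁻¹
Pressure gradient: |∂P/∂n| = 1500 Pa / 171000 m = 8.77×10⁻³ Pa/m
Geostrophic balance (pressure-gradient force = Coriolis force):
V_g = (1/(fρ)) |∂P/∂n| = 8.77×10⁻³ / (1.08×10⁻⁴ × 1.10) = 73.6 m/s
Converting: 73.6 m/s × 1.944 = 143 knots

143 knots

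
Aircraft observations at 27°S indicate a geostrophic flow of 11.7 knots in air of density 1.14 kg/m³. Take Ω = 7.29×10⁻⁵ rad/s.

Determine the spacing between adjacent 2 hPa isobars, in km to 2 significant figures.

440 km

Coriolis parameter at 27°S:
f = 2Ω sin φ = 2 × 7.29×10⁻⁵ × sin 27° = 6.62×10⁻⁵ s⁻¹
Wind speed in SI: 11.7 knots = 6.02 m/s
Geostrophic balance rearranged: |∂P/∂n| = f ρ V_g
|∂P/∂n| = 6.62×10⁻⁵ × 1.14 × 6.02 = 4.54×10⁻⁴ Pa/m
Isobar spacing: Δn = ΔP/|∂P/∂n| = 200 Pa / 4.54×10⁻⁴ Pa/m = 440349 m ≈ 440 km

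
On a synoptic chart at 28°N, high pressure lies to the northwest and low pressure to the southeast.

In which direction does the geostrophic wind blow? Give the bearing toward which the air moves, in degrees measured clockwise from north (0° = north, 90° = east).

225°

The pressure-gradient force points toward the southeast (bearing 135°).
Geostrophic balance: in the Northern Hemisphere the Coriolis force deflects motion to the right, so the geostrophic wind blows 90° to the right of the pressure-gradient force (low pressure on the left).
Rotating 135° by 90° clockwise gives 225° — the wind blows toward the southwest.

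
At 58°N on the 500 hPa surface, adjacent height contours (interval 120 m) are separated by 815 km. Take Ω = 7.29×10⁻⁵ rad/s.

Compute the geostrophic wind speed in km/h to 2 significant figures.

42 km/h

Coriolis parameter at 58°N:
f = 2Ω sin φ = 2 × 7.29×10⁻⁵ × sin 58° = 1.24×10⁻⁴ s⁻¹
Height gradient: |∂Z/∂n| = 120 m / 815000 m = 1.47×10⁻⁴
On a pressure surface, geostrophic balance gives V_g = (g/f)|∂Z/∂n|:
V_g = 9.81 × 1.47×10⁻⁴ / 1.24×10⁻⁴ = 11.7 m/s
Converting: 11.7 m/s × 3.6 = 42 km/h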